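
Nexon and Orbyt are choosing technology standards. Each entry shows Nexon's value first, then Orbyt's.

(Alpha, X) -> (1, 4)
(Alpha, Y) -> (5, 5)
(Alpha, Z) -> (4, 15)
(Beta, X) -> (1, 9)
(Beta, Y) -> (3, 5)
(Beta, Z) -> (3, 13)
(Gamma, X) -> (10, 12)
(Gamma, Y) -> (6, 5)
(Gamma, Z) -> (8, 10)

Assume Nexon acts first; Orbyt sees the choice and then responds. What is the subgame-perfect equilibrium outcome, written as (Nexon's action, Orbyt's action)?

(Gamma, X)

Orbyt best-responds to each possible Nexon move:
- Alpha: BR = Z, leader payoff 4.
- Beta: BR = Z, leader payoff 3.
- Gamma: BR = X, leader payoff 10.
Nexon's induced payoffs are 4, 3, 10, so Nexon commits to Gamma. Subgame-perfect outcome: (Gamma, X) with payoffs (10, 12).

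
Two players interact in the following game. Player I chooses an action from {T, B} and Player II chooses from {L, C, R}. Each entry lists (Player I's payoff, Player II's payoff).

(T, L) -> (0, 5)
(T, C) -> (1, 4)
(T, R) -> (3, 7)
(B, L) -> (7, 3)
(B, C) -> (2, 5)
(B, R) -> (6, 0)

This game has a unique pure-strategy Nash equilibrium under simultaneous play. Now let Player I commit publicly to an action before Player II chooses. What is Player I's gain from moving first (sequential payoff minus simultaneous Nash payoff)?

Work backward from Player II's decision.
- T: BR = R, leader payoff 3.
- B: BR = C, leader payoff 2.
Among 3, 2, the best is 3 at T. Subgame-perfect outcome: (T, R) with payoffs (3, 7).
Now find the simultaneous Nash equilibrium.
Player I's best replies: L→B; C→B; R→B.
Player II's best replies: T→R; B→C.
Only (B, C) has each player best-responding; Nash payoffs (2, 5).
Player I's commitment gain: 3 − 2 = 1.

1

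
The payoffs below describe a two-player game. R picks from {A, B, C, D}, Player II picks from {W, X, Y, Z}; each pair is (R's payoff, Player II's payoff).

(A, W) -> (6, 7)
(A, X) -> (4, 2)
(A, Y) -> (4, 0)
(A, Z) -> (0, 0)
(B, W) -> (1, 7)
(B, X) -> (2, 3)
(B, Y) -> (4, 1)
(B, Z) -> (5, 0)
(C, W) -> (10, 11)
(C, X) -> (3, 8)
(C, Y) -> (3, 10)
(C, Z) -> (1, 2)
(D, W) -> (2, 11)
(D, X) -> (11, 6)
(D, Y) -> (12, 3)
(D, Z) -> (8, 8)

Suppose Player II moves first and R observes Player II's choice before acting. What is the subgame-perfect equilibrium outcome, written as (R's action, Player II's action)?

(C, W)

Work backward from R's decision.
- W: R compares 6, 1, 10, 2 and picks C; Player II would get 11.
- X: R compares 4, 2, 3, 11 and picks D; Player II would get 6.
- Y: R compares 4, 4, 3, 12 and picks D; Player II would get 3.
- Z: R compares 0, 5, 1, 8 and picks D; Player II would get 8.
Maximizing over 11, 6, 3, 8, Player II chooses W. Subgame-perfect outcome: (C, W) with payoffs (10, 11).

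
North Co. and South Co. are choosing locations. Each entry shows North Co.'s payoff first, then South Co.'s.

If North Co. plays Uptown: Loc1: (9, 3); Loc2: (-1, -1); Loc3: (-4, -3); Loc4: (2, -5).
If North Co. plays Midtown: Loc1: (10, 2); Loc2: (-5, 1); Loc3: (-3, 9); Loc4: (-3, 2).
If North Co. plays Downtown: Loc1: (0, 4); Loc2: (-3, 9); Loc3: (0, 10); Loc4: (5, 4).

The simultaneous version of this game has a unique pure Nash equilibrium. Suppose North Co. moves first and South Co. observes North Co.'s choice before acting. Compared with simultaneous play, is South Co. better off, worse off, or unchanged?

Backward induction with North Co. moving first.
- Uptown: South Co. compares 3, -1, -3, -5 and picks Loc1; North Co. would get 9.
- Midtown: South Co. compares 2, 1, 9, 2 and picks Loc3; North Co. would get -3.
- Downtown: South Co. compares 4, 9, 10, 4 and picks Loc3; North Co. would get 0.
North Co.'s induced payoffs are 9, -3, 0, so North Co. commits to Uptown. Subgame-perfect outcome: (Uptown, Loc1) with payoffs (9, 3).
Under simultaneous play:
North Co.'s best replies: Loc1→Midtown; Loc2→Uptown; Loc3→Downtown; Loc4→Downtown.
South Co.'s best replies: Uptown→Loc1; Midtown→Loc3; Downtown→Loc3.
The unique mutual best reply is (Downtown, Loc3), giving (0, 10).
South Co. earns 3 sequentially versus 10 at the Nash outcome: worse off.

worse off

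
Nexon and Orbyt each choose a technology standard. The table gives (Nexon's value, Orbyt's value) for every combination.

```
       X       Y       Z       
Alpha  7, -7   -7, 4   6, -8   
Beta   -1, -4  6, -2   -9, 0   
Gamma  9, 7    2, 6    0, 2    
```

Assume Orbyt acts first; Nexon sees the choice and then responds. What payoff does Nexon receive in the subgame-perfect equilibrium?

Work backward from Nexon's decision.
- X: Nexon compares 7, -1, 9 and picks Gamma; Orbyt would get 7.
- Y: Nexon compares -7, 6, 2 and picks Beta; Orbyt would get -2.
- Z: Nexon compares 6, -9, 0 and picks Alpha; Orbyt would get -8.
Orbyt's induced payoffs are 7, -2, -8, so Orbyt commits to X. Subgame-perfect outcome: (Gamma, X) with payoffs (9, 7).

9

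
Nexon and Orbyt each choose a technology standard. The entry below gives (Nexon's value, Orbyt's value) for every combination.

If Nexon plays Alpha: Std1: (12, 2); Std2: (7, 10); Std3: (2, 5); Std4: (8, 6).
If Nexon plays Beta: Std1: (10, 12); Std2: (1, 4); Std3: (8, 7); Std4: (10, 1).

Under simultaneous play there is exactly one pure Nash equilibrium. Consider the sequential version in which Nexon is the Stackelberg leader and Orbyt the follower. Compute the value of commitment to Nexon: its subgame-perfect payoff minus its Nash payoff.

Solve by backward induction (Nexon leads).
- Alpha → Orbyt plays Std2 (best of 2, 10, 5, 6); Nexon gets 7.
- Beta → Orbyt plays Std1 (best of 12, 4, 7, 1); Nexon gets 10.
Nexon's induced payoffs are 7, 10, so Nexon commits to Beta. Subgame-perfect outcome: (Beta, Std1) with payoffs (10, 12).
For the simultaneous game, intersect best replies.
Nexon's best replies: Std1→Alpha; Std2→Alpha; Std3→Beta; Std4→Beta.
Orbyt's best replies: Alpha→Std2; Beta→Std1.
The unique mutual best reply is (Alpha, Std2), giving (7, 10).
Nexon's commitment gain: 10 − 7 = 3.

3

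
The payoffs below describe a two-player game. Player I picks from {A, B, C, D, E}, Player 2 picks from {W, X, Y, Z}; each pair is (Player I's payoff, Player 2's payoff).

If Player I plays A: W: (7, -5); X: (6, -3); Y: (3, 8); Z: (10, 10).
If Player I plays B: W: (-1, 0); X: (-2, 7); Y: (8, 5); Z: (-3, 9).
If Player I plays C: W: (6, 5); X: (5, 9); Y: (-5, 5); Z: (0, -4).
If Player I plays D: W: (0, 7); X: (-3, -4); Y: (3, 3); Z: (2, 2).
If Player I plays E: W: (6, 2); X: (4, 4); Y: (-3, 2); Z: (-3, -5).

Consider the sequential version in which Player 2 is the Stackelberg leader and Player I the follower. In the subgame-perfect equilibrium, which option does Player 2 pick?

Z

Backward induction with Player 2 moving first.
- W: Player I compares 7, -1, 6, 0, 6 and picks A; Player 2 would get -5.
- X: Player I compares 6, -2, 5, -3, 4 and picks A; Player 2 would get -3.
- Y: Player I compares 3, 8, -5, 3, -3 and picks B; Player 2 would get 5.
- Z: Player I compares 10, -3, 0, 2, -3 and picks A; Player 2 would get 10.
Player 2's induced payoffs are -5, -3, 5, 10, so Player 2 commits to Z. Subgame-perfect outcome: (A, Z) with payoffs (10, 10).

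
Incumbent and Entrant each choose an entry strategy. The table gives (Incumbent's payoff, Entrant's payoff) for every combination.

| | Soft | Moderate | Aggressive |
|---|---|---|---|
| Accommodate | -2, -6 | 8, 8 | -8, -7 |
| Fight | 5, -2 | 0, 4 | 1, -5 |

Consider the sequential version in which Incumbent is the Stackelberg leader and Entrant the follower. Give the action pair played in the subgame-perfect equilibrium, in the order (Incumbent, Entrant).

(Accommodate, Moderate)

Solve by backward induction (Incumbent leads).
- Accommodate: BR = Moderate, leader payoff 8.
- Fight: BR = Moderate, leader payoff 0.
Maximizing over 8, 0, Incumbent chooses Accommodate. Subgame-perfect outcome: (Accommodate, Moderate) with payoffs (8, 8).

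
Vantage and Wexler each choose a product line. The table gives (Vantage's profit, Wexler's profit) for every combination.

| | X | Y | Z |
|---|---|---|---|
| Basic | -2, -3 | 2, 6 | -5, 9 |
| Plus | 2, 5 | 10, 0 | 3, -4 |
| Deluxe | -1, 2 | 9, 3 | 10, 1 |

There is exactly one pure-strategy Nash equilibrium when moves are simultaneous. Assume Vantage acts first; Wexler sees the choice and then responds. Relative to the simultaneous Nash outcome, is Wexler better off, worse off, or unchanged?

Wexler best-responds to each possible Vantage move:
- Basic → Wexler plays Z (best of -3, 6, 9); Vantage gets -5.
- Plus → Wexler plays X (best of 5, 0, -4); Vantage gets 2.
- Deluxe → Wexler plays Y (best of 2, 3, 1); Vantage gets 9.
Among -5, 2, 9, the best is 9 at Deluxe. Subgame-perfect outcome: (Deluxe, Y) with payoffs (9, 3).
Under simultaneous play:
Vantage's best replies: X→Plus; Y→Plus; Z→Deluxe.
Wexler's best replies: Basic→Z; Plus→X; Deluxe→Y.
Only (Plus, X) has each player best-responding; Nash payoffs (2, 5).
Wexler earns 3 sequentially versus 5 at the Nash outcome: worse off.

worse off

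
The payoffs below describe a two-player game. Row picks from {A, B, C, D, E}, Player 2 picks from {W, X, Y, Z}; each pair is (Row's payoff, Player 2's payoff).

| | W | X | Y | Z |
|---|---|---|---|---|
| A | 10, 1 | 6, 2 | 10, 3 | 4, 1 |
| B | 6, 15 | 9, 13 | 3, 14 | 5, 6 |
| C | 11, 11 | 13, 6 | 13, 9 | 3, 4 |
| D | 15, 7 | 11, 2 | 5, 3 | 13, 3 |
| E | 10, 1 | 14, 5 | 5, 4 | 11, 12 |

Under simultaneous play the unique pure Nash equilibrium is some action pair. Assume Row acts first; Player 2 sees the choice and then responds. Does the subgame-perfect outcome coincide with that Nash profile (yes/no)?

Work backward from Player 2's decision.
- A: Player 2 compares 1, 2, 3, 1 and picks Y; Row would get 10.
- B: Player 2 compares 15, 13, 14, 6 and picks W; Row would get 6.
- C: Player 2 compares 11, 6, 9, 4 and picks W; Row would get 11.
- D: Player 2 compares 7, 2, 3, 3 and picks W; Row would get 15.
- E: Player 2 compares 1, 5, 4, 12 and picks Z; Row would get 11.
Row's induced payoffs are 10, 6, 11, 15, 11, so Row commits to D. Subgame-perfect outcome: (D, W) with payoffs (15, 7).
Now find the simultaneous Nash equilibrium.
Row's best replies: W→D; X→E; Y→C; Z→D.
Player 2's best replies: A→Y; B→W; C→W; D→W; E→Z.
Only (D, W) has each player best-responding; Nash payoffs (15, 7).
Sequential outcome (D, W) coincides with the Nash profile (D, W).

yes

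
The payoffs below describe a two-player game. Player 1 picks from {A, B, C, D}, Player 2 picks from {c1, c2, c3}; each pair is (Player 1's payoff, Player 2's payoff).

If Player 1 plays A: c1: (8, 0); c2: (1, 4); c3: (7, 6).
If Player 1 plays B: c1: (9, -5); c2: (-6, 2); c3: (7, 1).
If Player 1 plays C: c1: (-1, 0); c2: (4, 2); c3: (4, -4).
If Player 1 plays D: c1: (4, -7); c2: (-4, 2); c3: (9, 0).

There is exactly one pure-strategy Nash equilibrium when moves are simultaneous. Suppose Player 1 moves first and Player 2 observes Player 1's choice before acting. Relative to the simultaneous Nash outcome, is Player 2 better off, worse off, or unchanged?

Work backward from Player 2's decision.
- A: Player 2 compares 0, 4, 6 and picks c3; Player 1 would get 7.
- B: Player 2 compares -5, 2, 1 and picks c2; Player 1 would get -6.
- C: Player 2 compares 0, 2, -4 and picks c2; Player 1 would get 4.
- D: Player 2 compares -7, 2, 0 and picks c2; Player 1 would get -4.
Player 1's induced payoffs are 7, -6, 4, -4, so Player 1 commits to A. Subgame-perfect outcome: (A, c3) with payoffs (7, 6).
Under simultaneous play:
Player 1's best replies: c1→B; c2→C; c3→D.
Player 2's best replies: A→c3; B→c2; C→c2; D→c2.
The unique mutual best reply is (C, c2), giving (4, 2).
Player 2 earns 6 sequentially versus 2 at the Nash outcome: better off.

better off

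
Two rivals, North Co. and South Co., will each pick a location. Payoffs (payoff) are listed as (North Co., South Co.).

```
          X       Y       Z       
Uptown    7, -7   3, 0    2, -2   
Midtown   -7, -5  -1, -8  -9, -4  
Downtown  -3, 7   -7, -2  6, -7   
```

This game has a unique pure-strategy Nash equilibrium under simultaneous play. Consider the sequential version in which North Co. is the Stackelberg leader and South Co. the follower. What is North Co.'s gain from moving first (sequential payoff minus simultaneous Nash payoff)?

Backward induction with North Co. moving first.
- Uptown: South Co. compares -7, 0, -2 and picks Y; North Co. would get 3.
- Midtown: South Co. compares -5, -8, -4 and picks Z; North Co. would get -9.
- Downtown: South Co. compares 7, -2, -7 and picks X; North Co. would get -3.
Among 3, -9, -3, the best is 3 at Uptown. Subgame-perfect outcome: (Uptown, Y) with payoffs (3, 0).
Under simultaneous play:
North Co.'s best replies: X→Uptown; Y→Uptown; Z→Downtown.
South Co.'s best replies: Uptown→Y; Midtown→Z; Downtown→X.
Only (Uptown, Y) has each player best-responding; Nash payoffs (3, 0).
North Co.'s commitment gain: 3 − 3 = 0.

0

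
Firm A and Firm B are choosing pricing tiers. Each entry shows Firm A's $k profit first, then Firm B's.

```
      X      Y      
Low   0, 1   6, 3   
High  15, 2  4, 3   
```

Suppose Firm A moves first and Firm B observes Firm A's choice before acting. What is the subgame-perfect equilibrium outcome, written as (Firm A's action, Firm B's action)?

Solve by backward induction (Firm A leads).
- Low: Firm B compares 1, 3 and picks Y; Firm A would get 6.
- High: Firm B compares 2, 3 and picks Y; Firm A would get 4.
Maximizing over 6, 4, Firm A chooses Low. Subgame-perfect outcome: (Low, Y) with payoffs (6, 3).

(Low, Y)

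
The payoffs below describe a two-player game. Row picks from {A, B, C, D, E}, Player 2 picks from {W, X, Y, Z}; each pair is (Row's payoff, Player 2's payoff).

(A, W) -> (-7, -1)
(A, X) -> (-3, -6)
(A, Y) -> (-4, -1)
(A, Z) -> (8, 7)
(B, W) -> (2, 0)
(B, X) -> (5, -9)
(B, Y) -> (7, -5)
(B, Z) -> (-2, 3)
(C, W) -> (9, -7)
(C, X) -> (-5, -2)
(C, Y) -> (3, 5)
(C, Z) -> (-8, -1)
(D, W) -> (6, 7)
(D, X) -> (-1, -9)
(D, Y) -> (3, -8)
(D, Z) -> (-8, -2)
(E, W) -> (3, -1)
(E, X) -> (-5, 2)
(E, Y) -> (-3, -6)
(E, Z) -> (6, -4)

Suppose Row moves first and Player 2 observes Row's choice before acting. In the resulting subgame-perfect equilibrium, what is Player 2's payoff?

7

Backward induction with Row moving first.
- A → Player 2 plays Z (best of -1, -6, -1, 7); Row gets 8.
- B → Player 2 plays Z (best of 0, -9, -5, 3); Row gets -2.
- C → Player 2 plays Y (best of -7, -2, 5, -1); Row gets 3.
- D → Player 2 plays W (best of 7, -9, -8, -2); Row gets 6.
- E → Player 2 plays X (best of -1, 2, -6, -4); Row gets -5.
Among 8, -2, 3, 6, -5, the best is 8 at A. Subgame-perfect outcome: (A, Z) with payoffs (8, 7).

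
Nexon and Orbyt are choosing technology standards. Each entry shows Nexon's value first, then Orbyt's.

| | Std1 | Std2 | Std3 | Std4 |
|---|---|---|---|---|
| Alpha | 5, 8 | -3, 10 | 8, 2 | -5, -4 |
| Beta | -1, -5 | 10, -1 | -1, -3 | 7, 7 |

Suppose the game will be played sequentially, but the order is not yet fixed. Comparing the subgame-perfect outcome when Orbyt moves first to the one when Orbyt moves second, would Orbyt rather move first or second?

If Nexon leads: Orbyt's best replies are Alpha→Std2, Beta→Std4; Nexon's induced payoffs -3, 7; outcome (Beta, Std4), payoffs (7, 7).
If Orbyt leads: Nexon's best replies are Std1→Alpha, Std2→Beta, Std3→Alpha, Std4→Beta; Orbyt's induced payoffs 8, -1, 2, 7; outcome (Alpha, Std1), payoffs (5, 8).
Orbyt gets 8 moving first and 7 moving second, so Orbyt prefers to move first.

first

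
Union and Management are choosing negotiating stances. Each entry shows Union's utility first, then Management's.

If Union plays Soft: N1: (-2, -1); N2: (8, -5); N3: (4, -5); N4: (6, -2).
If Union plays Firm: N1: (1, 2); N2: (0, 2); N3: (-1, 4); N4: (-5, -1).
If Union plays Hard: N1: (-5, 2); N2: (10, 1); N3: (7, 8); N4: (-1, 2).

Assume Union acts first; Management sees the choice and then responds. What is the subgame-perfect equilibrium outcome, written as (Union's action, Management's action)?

Management best-responds to each possible Union move:
- Soft: Management compares -1, -5, -5, -2 and picks N1; Union would get -2.
- Firm: Management compares 2, 2, 4, -1 and picks N3; Union would get -1.
- Hard: Management compares 2, 1, 8, 2 and picks N3; Union would get 7.
Union's induced payoffs are -2, -1, 7, so Union commits to Hard. Subgame-perfect outcome: (Hard, N3) with payoffs (7, 8).

(Hard, N3)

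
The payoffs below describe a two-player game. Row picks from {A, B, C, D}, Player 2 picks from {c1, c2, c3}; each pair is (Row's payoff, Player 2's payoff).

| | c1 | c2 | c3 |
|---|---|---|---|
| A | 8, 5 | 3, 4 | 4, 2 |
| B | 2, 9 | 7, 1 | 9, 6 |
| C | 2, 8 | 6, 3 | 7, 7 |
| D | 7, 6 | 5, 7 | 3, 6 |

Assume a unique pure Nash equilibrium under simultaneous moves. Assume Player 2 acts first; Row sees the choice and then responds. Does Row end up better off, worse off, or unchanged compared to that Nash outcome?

Solve by backward induction (Player 2 leads).
- c1: BR = A, leader payoff 5.
- c2: BR = B, leader payoff 1.
- c3: BR = B, leader payoff 6.
Among 5, 1, 6, the best is 6 at c3. Subgame-perfect outcome: (B, c3) with payoffs (9, 6).
For the simultaneous game, intersect best replies.
Row's best replies: c1→A; c2→B; c3→B.
Player 2's best replies: A→c1; B→c1; C→c1; D→c2.
Only (A, c1) has each player best-responding; Nash payoffs (8, 5).
Row earns 9 sequentially versus 8 at the Nash outcome: better off.

better off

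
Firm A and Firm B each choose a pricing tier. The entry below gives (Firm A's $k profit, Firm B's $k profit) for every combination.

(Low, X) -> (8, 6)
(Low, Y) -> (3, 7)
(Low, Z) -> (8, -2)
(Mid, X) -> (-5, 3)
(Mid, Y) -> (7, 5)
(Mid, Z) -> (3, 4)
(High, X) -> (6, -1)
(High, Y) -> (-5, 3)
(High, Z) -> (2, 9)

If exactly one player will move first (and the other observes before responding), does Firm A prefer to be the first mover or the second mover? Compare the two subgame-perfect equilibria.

second

If Firm A leads: Firm B's best replies are Low→Y, Mid→Y, High→Z; Firm A's induced payoffs 3, 7, 2; outcome (Mid, Y), payoffs (7, 5).
If Firm B leads: Firm A's best replies are X→Low, Y→Mid, Z→Low; Firm B's induced payoffs 6, 5, -2; outcome (Low, X), payoffs (8, 6).
Firm A gets 7 moving first and 8 moving second, so Firm A prefers to move second.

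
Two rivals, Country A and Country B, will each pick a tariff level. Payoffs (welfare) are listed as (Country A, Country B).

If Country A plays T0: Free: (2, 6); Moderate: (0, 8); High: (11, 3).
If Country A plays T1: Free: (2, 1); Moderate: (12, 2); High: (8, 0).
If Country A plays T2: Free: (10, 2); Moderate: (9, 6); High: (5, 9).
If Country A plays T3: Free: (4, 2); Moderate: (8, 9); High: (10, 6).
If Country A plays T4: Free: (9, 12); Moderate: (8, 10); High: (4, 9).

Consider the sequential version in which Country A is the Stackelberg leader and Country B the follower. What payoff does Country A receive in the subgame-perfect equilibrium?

Work backward from Country B's decision.
- T0: BR = Moderate, leader payoff 0.
- T1: BR = Moderate, leader payoff 12.
- T2: BR = High, leader payoff 5.
- T3: BR = Moderate, leader payoff 8.
- T4: BR = Free, leader payoff 9.
Country A's induced payoffs are 0, 12, 5, 8, 9, so Country A commits to T1. Subgame-perfect outcome: (T1, Moderate) with payoffs (12, 2).

12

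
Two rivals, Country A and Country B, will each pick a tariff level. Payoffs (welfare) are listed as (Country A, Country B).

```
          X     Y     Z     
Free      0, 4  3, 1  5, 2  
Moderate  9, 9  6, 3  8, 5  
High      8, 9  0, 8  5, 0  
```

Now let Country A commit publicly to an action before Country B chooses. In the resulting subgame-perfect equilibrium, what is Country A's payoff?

Country B best-responds to each possible Country A move:
- Free: BR = X, leader payoff 0.
- Moderate: BR = X, leader payoff 9.
- High: BR = X, leader payoff 8.
Maximizing over 0, 9, 8, Country A chooses Moderate. Subgame-perfect outcome: (Moderate, X) with payoffs (9, 9).

9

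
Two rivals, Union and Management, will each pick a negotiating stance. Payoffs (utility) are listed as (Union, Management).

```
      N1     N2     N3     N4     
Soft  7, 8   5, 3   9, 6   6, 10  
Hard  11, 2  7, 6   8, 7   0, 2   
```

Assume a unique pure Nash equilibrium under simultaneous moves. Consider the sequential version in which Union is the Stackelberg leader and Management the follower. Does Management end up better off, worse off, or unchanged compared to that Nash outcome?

worse off

Management best-responds to each possible Union move:
- Soft → Management plays N4 (best of 8, 3, 6, 10); Union gets 6.
- Hard → Management plays N3 (best of 2, 6, 7, 2); Union gets 8.
Maximizing over 6, 8, Union chooses Hard. Subgame-perfect outcome: (Hard, N3) with payoffs (8, 7).
For the simultaneous game, intersect best replies.
Union's best replies: N1→Hard; N2→Hard; N3→Soft; N4→Soft.
Management's best replies: Soft→N4; Hard→N3.
Only (Soft, N4) has each player best-responding; Nash payoffs (6, 10).
Management earns 7 sequentially versus 10 at the Nash outcome: worse off.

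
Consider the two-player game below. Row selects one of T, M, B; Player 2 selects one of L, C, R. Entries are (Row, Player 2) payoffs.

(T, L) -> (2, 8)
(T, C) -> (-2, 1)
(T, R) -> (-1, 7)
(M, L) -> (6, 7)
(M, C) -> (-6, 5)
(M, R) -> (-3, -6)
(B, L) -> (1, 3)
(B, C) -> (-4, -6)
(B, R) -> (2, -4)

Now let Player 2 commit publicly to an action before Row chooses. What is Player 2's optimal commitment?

Backward induction with Player 2 moving first.
- L: Row compares 2, 6, 1 and picks M; Player 2 would get 7.
- C: Row compares -2, -6, -4 and picks T; Player 2 would get 1.
- R: Row compares -1, -3, 2 and picks B; Player 2 would get -4.
Maximizing over 7, 1, -4, Player 2 chooses L. Subgame-perfect outcome: (M, L) with payoffs (6, 7).

L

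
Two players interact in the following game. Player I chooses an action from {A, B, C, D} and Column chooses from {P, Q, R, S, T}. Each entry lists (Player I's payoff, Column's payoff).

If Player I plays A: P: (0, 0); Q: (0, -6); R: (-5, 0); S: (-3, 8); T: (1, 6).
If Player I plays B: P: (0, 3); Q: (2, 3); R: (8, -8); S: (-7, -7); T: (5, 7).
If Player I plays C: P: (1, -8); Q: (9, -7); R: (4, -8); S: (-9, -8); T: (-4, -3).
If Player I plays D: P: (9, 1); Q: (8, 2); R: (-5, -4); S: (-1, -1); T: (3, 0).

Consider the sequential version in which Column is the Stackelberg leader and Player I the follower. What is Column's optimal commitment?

T

Player I best-responds to each possible Column move:
- P: BR = D, leader payoff 1.
- Q: BR = C, leader payoff -7.
- R: BR = B, leader payoff -8.
- S: BR = D, leader payoff -1.
- T: BR = B, leader payoff 7.
Among 1, -7, -8, -1, 7, the best is 7 at T. Subgame-perfect outcome: (B, T) with payoffs (5, 7).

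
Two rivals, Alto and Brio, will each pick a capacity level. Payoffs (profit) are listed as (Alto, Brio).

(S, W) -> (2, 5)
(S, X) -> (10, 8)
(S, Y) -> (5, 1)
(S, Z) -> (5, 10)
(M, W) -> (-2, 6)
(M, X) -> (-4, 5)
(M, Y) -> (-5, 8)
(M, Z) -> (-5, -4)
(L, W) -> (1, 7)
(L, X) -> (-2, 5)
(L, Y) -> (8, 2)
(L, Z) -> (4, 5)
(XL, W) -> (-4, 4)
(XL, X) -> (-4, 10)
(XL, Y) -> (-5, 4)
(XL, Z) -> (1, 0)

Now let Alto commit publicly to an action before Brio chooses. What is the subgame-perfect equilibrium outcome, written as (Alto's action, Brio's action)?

Work backward from Brio's decision.
- S: BR = Z, leader payoff 5.
- M: BR = Y, leader payoff -5.
- L: BR = W, leader payoff 1.
- XL: BR = X, leader payoff -4.
Maximizing over 5, -5, 1, -4, Alto chooses S. Subgame-perfect outcome: (S, Z) with payoffs (5, 10).

(S, Z)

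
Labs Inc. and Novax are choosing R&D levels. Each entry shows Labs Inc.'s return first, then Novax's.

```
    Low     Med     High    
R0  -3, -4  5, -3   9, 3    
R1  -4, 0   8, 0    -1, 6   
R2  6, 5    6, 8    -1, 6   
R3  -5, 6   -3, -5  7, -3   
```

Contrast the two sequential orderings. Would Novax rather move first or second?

first

If Labs Inc. leads: Novax's best replies are R0→High, R1→High, R2→Med, R3→Low; Labs Inc.'s induced payoffs 9, -1, 6, -5; outcome (R0, High), payoffs (9, 3).
If Novax leads: Labs Inc.'s best replies are Low→R2, Med→R1, High→R0; Novax's induced payoffs 5, 0, 3; outcome (R2, Low), payoffs (6, 5).
Novax gets 5 moving first and 3 moving second, so Novax prefers to move first.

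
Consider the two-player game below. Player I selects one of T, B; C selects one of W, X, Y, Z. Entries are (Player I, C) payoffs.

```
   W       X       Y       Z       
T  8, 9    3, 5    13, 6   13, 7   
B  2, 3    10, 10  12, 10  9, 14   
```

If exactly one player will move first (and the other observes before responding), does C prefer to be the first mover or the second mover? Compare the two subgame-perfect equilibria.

second

If Player I leads: C's best replies are T→W, B→Z; Player I's induced payoffs 8, 9; outcome (B, Z), payoffs (9, 14).
If C leads: Player I's best replies are W→T, X→B, Y→T, Z→T; C's induced payoffs 9, 10, 6, 7; outcome (B, X), payoffs (10, 10).
C gets 10 moving first and 14 moving second, so C prefers to move second.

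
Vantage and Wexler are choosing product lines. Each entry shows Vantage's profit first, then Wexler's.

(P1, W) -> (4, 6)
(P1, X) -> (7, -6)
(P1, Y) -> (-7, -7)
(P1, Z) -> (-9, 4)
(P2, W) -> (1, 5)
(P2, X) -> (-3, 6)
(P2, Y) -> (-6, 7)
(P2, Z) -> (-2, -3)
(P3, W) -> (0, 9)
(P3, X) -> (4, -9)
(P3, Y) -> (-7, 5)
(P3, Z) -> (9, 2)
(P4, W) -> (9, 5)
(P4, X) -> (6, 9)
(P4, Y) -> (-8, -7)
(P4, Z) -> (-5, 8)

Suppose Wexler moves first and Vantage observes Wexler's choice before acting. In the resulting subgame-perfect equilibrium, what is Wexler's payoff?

7

Vantage best-responds to each possible Wexler move:
- W: Vantage compares 4, 1, 0, 9 and picks P4; Wexler would get 5.
- X: Vantage compares 7, -3, 4, 6 and picks P1; Wexler would get -6.
- Y: Vantage compares -7, -6, -7, -8 and picks P2; Wexler would get 7.
- Z: Vantage compares -9, -2, 9, -5 and picks P3; Wexler would get 2.
Maximizing over 5, -6, 7, 2, Wexler chooses Y. Subgame-perfect outcome: (P2, Y) with payoffs (-6, 7).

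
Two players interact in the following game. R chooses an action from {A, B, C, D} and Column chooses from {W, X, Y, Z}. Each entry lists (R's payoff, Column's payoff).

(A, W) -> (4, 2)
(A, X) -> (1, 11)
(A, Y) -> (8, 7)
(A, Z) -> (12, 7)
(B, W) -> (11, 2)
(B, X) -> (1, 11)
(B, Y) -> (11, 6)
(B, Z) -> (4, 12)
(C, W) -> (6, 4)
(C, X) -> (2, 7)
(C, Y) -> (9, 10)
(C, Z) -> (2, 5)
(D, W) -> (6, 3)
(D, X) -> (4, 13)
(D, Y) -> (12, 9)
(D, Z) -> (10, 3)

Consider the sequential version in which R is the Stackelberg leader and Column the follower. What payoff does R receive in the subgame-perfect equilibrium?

Work backward from Column's decision.
- A: Column compares 2, 11, 7, 7 and picks X; R would get 1.
- B: Column compares 2, 11, 6, 12 and picks Z; R would get 4.
- C: Column compares 4, 7, 10, 5 and picks Y; R would get 9.
- D: Column compares 3, 13, 9, 3 and picks X; R would get 4.
Among 1, 4, 9, 4, the best is 9 at C. Subgame-perfect outcome: (C, Y) with payoffs (9, 10).

9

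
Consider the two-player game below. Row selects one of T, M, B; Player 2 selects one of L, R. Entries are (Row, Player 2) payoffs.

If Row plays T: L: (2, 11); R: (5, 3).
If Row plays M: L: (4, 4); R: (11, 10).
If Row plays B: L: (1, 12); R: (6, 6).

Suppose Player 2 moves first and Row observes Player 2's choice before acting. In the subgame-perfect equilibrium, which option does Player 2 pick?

R

Solve by backward induction (Player 2 leads).
- L: BR = M, leader payoff 4.
- R: BR = M, leader payoff 10.
Player 2's induced payoffs are 4, 10, so Player 2 commits to R. Subgame-perfect outcome: (M, R) with payoffs (11, 10).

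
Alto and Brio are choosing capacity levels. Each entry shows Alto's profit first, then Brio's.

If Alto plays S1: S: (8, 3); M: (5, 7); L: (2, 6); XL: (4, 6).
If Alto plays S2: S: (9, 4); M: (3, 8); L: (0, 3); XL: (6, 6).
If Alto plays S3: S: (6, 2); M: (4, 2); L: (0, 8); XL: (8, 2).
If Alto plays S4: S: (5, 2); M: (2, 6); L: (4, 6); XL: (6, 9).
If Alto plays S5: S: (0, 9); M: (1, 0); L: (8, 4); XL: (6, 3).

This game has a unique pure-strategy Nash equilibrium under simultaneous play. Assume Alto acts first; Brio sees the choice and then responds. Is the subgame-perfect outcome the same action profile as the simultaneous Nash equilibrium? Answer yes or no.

Solve by backward induction (Alto leads).
- S1 → Brio plays M (best of 3, 7, 6, 6); Alto gets 5.
- S2 → Brio plays M (best of 4, 8, 3, 6); Alto gets 3.
- S3 → Brio plays L (best of 2, 2, 8, 2); Alto gets 0.
- S4 → Brio plays XL (best of 2, 6, 6, 9); Alto gets 6.
- S5 → Brio plays S (best of 9, 0, 4, 3); Alto gets 0.
Among 5, 3, 0, 6, 0, the best is 6 at S4. Subgame-perfect outcome: (S4, XL) with payoffs (6, 9).
Now find the simultaneous Nash equilibrium.
Alto's best replies: S→S2; M→S1; L→S5; XL→S3.
Brio's best replies: S1→M; S2→M; S3→L; S4→XL; S5→S.
Only (S1, M) has each player best-responding; Nash payoffs (5, 7).
Sequential outcome (S4, XL) differs from the Nash profile (S1, M).

no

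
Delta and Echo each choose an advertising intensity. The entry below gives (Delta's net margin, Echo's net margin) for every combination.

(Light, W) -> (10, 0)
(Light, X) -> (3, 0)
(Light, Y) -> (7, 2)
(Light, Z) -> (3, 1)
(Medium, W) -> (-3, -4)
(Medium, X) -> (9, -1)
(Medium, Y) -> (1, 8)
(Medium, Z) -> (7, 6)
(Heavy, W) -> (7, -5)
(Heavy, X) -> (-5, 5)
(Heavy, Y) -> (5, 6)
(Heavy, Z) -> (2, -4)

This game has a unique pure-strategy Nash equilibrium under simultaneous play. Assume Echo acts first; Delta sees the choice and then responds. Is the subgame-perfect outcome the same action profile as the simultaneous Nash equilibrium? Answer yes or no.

no

Work backward from Delta's decision.
- W → Delta plays Light (best of 10, -3, 7); Echo gets 0.
- X → Delta plays Medium (best of 3, 9, -5); Echo gets -1.
- Y → Delta plays Light (best of 7, 1, 5); Echo gets 2.
- Z → Delta plays Medium (best of 3, 7, 2); Echo gets 6.
Echo's induced payoffs are 0, -1, 2, 6, so Echo commits to Z. Subgame-perfect outcome: (Medium, Z) with payoffs (7, 6).
Under simultaneous play:
Delta's best replies: W→Light; X→Medium; Y→Light; Z→Medium.
Echo's best replies: Light→Y; Medium→Y; Heavy→Y.
The unique mutual best reply is (Light, Y), giving (7, 2).
Sequential outcome (Medium, Z) differs from the Nash profile (Light, Y).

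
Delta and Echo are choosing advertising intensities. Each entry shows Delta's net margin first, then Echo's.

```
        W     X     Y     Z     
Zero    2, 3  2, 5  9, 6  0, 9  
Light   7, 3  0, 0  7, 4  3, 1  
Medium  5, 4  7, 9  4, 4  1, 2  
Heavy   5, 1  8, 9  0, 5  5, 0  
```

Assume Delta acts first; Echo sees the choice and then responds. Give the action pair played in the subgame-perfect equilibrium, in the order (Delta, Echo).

Backward induction with Delta moving first.
- Zero: Echo compares 3, 5, 6, 9 and picks Z; Delta would get 0.
- Light: Echo compares 3, 0, 4, 1 and picks Y; Delta would get 7.
- Medium: Echo compares 4, 9, 4, 2 and picks X; Delta would get 7.
- Heavy: Echo compares 1, 9, 5, 0 and picks X; Delta would get 8.
Maximizing over 0, 7, 7, 8, Delta chooses Heavy. Subgame-perfect outcome: (Heavy, X) with payoffs (8, 9).

(Heavy, X)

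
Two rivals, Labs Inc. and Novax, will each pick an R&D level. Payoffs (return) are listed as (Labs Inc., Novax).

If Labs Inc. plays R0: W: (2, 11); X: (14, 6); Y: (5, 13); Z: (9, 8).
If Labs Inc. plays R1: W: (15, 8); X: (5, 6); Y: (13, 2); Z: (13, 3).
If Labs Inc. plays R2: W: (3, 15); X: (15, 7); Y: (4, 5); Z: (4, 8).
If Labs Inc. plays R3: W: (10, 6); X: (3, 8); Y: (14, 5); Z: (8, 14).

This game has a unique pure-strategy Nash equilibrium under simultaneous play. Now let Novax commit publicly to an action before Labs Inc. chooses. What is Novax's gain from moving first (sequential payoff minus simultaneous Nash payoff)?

0

Work backward from Labs Inc.'s decision.
- W → Labs Inc. plays R1 (best of 2, 15, 3, 10); Novax gets 8.
- X → Labs Inc. plays R2 (best of 14, 5, 15, 3); Novax gets 7.
- Y → Labs Inc. plays R3 (best of 5, 13, 4, 14); Novax gets 5.
- Z → Labs Inc. plays R1 (best of 9, 13, 4, 8); Novax gets 3.
Novax's induced payoffs are 8, 7, 5, 3, so Novax commits to W. Subgame-perfect outcome: (R1, W) with payoffs (15, 8).
Now find the simultaneous Nash equilibrium.
Labs Inc.'s best replies: W→R1; X→R2; Y→R3; Z→R1.
Novax's best replies: R0→Y; R1→W; R2→W; R3→Z.
Only (R1, W) has each player best-responding; Nash payoffs (15, 8).
Novax's commitment gain: 8 − 8 = 0.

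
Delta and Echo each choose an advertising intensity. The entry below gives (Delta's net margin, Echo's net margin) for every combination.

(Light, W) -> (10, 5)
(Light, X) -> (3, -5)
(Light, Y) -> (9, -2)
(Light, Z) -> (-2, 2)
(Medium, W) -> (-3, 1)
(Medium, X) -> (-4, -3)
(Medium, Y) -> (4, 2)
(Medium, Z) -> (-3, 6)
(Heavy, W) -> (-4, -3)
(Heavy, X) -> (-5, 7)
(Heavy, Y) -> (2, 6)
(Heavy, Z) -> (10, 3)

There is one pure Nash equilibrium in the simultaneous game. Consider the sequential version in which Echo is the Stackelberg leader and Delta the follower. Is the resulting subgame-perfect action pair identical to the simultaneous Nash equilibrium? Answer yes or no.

yes

Solve by backward induction (Echo leads).
- W: BR = Light, leader payoff 5.
- X: BR = Light, leader payoff -5.
- Y: BR = Light, leader payoff -2.
- Z: BR = Heavy, leader payoff 3.
Echo's induced payoffs are 5, -5, -2, 3, so Echo commits to W. Subgame-perfect outcome: (Light, W) with payoffs (10, 5).
Under simultaneous play:
Delta's best replies: W→Light; X→Light; Y→Light; Z→Heavy.
Echo's best replies: Light→W; Medium→Z; Heavy→X.
The unique mutual best reply is (Light, W), giving (10, 5).
Sequential outcome (Light, W) coincides with the Nash profile (Light, W).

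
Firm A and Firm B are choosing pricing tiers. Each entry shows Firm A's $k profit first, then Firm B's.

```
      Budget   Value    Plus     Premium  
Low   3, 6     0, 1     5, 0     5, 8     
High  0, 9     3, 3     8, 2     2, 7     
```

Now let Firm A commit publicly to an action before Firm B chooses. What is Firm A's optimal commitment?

Low

Backward induction with Firm A moving first.
- Low: Firm B compares 6, 1, 0, 8 and picks Premium; Firm A would get 5.
- High: Firm B compares 9, 3, 2, 7 and picks Budget; Firm A would get 0.
Firm A's induced payoffs are 5, 0, so Firm A commits to Low. Subgame-perfect outcome: (Low, Premium) with payoffs (5, 8).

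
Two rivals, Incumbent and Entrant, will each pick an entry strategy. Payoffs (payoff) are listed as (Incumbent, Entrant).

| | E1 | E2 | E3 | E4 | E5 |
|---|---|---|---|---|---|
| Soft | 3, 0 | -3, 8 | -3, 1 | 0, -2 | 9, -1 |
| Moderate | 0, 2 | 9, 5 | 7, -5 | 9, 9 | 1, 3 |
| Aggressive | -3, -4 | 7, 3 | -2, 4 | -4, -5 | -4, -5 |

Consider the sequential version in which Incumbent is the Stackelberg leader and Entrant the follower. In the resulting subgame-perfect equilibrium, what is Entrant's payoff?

9

Solve by backward induction (Incumbent leads).
- Soft: BR = E2, leader payoff -3.
- Moderate: BR = E4, leader payoff 9.
- Aggressive: BR = E3, leader payoff -2.
Incumbent's induced payoffs are -3, 9, -2, so Incumbent commits to Moderate. Subgame-perfect outcome: (Moderate, E4) with payoffs (9, 9).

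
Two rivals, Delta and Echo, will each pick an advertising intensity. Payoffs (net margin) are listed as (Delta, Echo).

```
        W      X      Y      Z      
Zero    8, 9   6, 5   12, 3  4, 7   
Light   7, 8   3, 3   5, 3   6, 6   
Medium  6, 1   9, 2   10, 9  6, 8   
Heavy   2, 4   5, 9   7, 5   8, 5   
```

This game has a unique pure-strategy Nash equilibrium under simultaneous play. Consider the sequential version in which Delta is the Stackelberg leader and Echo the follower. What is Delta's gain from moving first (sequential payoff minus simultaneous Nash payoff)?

2

Work backward from Echo's decision.
- Zero → Echo plays W (best of 9, 5, 3, 7); Delta gets 8.
- Light → Echo plays W (best of 8, 3, 3, 6); Delta gets 7.
- Medium → Echo plays Y (best of 1, 2, 9, 8); Delta gets 10.
- Heavy → Echo plays X (best of 4, 9, 5, 5); Delta gets 5.
Among 8, 7, 10, 5, the best is 10 at Medium. Subgame-perfect outcome: (Medium, Y) with payoffs (10, 9).
Under simultaneous play:
Delta's best replies: W→Zero; X→Medium; Y→Zero; Z→Heavy.
Echo's best replies: Zero→W; Light→W; Medium→Y; Heavy→X.
The unique mutual best reply is (Zero, W), giving (8, 9).
Delta's commitment gain: 10 − 8 = 2.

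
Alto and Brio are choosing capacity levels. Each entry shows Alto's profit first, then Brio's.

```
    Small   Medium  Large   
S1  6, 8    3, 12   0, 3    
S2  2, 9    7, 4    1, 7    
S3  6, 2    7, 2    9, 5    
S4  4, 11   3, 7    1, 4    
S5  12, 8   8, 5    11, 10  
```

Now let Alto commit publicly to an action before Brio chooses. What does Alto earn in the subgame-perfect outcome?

11

Work backward from Brio's decision.
- S1: Brio compares 8, 12, 3 and picks Medium; Alto would get 3.
- S2: Brio compares 9, 4, 7 and picks Small; Alto would get 2.
- S3: Brio compares 2, 2, 5 and picks Large; Alto would get 9.
- S4: Brio compares 11, 7, 4 and picks Small; Alto would get 4.
- S5: Brio compares 8, 5, 10 and picks Large; Alto would get 11.
Alto's induced payoffs are 3, 2, 9, 4, 11, so Alto commits to S5. Subgame-perfect outcome: (S5, Large) with payoffs (11, 10).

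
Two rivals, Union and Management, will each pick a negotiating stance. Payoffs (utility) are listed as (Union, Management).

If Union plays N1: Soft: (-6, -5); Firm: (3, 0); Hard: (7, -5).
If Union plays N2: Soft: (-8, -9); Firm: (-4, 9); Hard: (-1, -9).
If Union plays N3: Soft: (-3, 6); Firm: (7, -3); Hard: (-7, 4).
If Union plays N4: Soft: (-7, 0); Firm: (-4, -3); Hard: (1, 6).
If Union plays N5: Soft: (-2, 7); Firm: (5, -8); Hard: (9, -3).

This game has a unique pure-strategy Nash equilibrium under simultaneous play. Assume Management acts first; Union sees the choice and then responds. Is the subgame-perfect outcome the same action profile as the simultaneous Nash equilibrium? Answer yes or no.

yes

Backward induction with Management moving first.
- Soft: BR = N5, leader payoff 7.
- Firm: BR = N3, leader payoff -3.
- Hard: BR = N5, leader payoff -3.
Among 7, -3, -3, the best is 7 at Soft. Subgame-perfect outcome: (N5, Soft) with payoffs (-2, 7).
Now find the simultaneous Nash equilibrium.
Union's best replies: Soft→N5; Firm→N3; Hard→N5.
Management's best replies: N1→Firm; N2→Firm; N3→Soft; N4→Hard; N5→Soft.
The unique mutual best reply is (N5, Soft), giving (-2, 7).
Sequential outcome (N5, Soft) coincides with the Nash profile (N5, Soft).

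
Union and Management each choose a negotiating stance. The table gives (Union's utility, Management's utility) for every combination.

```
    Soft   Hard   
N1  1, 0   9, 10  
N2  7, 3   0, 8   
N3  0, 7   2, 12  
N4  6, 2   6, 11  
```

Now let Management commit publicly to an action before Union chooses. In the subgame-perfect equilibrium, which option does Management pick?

Hard

Work backward from Union's decision.
- Soft: BR = N2, leader payoff 3.
- Hard: BR = N1, leader payoff 10.
Maximizing over 3, 10, Management chooses Hard. Subgame-perfect outcome: (N1, Hard) with payoffs (9, 10).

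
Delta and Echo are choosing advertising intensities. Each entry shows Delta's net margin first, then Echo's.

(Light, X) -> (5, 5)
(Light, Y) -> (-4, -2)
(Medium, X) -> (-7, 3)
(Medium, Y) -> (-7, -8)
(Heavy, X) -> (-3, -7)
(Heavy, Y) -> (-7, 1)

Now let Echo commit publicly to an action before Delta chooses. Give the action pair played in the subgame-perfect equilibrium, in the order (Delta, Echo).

Backward induction with Echo moving first.
- X: BR = Light, leader payoff 5.
- Y: BR = Light, leader payoff -2.
Among 5, -2, the best is 5 at X. Subgame-perfect outcome: (Light, X) with payoffs (5, 5).

(Light, X)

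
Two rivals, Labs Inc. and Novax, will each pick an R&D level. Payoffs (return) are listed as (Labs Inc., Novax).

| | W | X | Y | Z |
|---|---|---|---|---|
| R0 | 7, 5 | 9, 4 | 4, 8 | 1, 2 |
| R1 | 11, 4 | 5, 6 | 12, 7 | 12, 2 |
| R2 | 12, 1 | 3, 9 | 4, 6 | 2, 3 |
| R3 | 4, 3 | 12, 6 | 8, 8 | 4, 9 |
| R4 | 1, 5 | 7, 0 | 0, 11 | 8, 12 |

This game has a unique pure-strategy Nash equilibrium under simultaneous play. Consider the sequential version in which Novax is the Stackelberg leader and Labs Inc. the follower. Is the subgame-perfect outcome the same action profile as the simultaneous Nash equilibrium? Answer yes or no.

Backward induction with Novax moving first.
- W: Labs Inc. compares 7, 11, 12, 4, 1 and picks R2; Novax would get 1.
- X: Labs Inc. compares 9, 5, 3, 12, 7 and picks R3; Novax would get 6.
- Y: Labs Inc. compares 4, 12, 4, 8, 0 and picks R1; Novax would get 7.
- Z: Labs Inc. compares 1, 12, 2, 4, 8 and picks R1; Novax would get 2.
Among 1, 6, 7, 2, the best is 7 at Y. Subgame-perfect outcome: (R1, Y) with payoffs (12, 7).
Under simultaneous play:
Labs Inc.'s best replies: W→R2; X→R3; Y→R1; Z→R1.
Novax's best replies: R0→Y; R1→Y; R2→X; R3→Z; R4→Z.
The unique mutual best reply is (R1, Y), giving (12, 7).
Sequential outcome (R1, Y) coincides with the Nash profile (R1, Y).

yes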